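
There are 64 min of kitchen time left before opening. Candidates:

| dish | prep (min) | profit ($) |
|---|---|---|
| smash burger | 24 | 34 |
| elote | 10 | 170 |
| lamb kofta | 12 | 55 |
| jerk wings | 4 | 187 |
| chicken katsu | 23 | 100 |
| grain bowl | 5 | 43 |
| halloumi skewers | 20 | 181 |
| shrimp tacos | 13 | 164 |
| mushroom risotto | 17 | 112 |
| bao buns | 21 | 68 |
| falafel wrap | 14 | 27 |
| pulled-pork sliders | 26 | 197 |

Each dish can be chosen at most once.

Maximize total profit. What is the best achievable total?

By profit per min: jerk wings 46.75, elote 17.00, shrimp tacos 12.62, halloumi skewers 9.05 lead.
A density-first pass picks elote + lamb kofta + jerk wings + grain bowl + halloumi skewers + shrimp tacos — 800 at 64 min.
Dropping lamb kofta and grain bowl frees 17 min; slotting in mushroom risotto (17 min) lifts the total to 814 at 64 min.
Runner-up elote + lamb kofta + jerk wings + grain bowl + halloumi skewers + shrimp tacos tops out at 800.

814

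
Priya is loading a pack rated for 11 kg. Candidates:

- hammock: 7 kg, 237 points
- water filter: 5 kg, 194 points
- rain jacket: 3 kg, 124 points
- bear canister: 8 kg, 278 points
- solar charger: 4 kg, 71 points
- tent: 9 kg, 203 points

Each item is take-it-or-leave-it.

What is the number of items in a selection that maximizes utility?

2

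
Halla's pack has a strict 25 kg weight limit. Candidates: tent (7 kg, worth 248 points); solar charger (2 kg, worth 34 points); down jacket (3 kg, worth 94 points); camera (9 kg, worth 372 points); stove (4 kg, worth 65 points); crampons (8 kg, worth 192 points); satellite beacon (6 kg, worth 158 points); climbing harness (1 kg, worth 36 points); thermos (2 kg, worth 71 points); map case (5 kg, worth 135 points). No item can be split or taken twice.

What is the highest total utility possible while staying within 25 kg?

Greedy by ratio would take tent + solar charger + down jacket + camera + climbing harness + thermos: 24 kg used, total 855.
Dropping solar charger and down jacket frees 5 kg; slotting in satellite beacon (6 kg) lifts the total to 885 at 25 kg.

885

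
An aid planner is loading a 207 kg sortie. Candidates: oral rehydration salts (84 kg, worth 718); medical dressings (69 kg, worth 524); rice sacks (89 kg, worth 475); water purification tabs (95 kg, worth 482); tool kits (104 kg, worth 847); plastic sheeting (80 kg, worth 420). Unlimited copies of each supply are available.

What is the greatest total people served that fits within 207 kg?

Density check — oral rehydration salts 8.55, tool kits 8.14, medical dressings 7.59 are the best per kg.
Taking the top-ratio supplies first gives 2×oral rehydration salts for 1436 (168 kg).
The 168 kg tied up in 2×oral rehydration salts is better spent on 3×medical dressings — total rises to 1572 (207 kg).

1572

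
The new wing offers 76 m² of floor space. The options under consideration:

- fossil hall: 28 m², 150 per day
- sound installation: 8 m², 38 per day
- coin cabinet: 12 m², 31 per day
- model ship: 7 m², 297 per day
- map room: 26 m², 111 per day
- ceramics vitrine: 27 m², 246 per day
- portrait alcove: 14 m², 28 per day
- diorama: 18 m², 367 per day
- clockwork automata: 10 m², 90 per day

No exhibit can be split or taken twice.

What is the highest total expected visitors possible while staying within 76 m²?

Taking sound installation + model ship + ceramics vitrine + diorama + clockwork automata: 70 m² used, 1038 in expected visitors.
The spare 6 m² is too small for any remaining exhibit, and no exchange beats 1038.

1038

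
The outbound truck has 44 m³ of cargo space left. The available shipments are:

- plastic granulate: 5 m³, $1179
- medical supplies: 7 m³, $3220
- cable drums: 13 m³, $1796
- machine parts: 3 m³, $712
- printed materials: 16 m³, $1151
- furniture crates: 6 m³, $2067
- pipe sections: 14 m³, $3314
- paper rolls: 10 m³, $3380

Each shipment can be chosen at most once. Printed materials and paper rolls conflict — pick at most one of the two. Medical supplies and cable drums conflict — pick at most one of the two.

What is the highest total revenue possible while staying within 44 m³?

13160

Filling by ratio: medical supplies + machine parts + furniture crates + pipe sections + paper rolls for 12693, with 4 m³ left unused.
The 3 m³ tied up in machine parts is better spent on plastic granulate — total rises to 13160 (42 m³).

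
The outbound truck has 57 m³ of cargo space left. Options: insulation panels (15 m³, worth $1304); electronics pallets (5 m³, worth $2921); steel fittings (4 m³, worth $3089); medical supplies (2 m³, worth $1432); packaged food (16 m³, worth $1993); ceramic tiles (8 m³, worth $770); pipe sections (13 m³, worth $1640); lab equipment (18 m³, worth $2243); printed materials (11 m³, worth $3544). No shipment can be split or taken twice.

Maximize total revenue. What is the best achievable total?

A density-first pass picks electronics pallets + steel fittings + medical supplies + pipe sections + lab equipment + printed materials — 14869 at 53 m³.
The 13 m³ tied up in pipe sections is better spent on packaged food — total rises to 15222 (56 m³).
The spare 1 m³ is too small for any remaining shipment, and no exchange beats 15222.

15222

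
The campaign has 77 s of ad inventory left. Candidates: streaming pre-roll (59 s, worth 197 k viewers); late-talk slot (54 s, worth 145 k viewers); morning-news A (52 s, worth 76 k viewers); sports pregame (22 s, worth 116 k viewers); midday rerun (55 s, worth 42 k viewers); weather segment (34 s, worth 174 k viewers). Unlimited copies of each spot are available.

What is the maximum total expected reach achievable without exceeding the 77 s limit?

Density check — sports pregame 5.27, weather segment 5.12, streaming pre-roll 3.34, late-talk slot 2.69 are the best per s.
Taking 3×sports pregame: 66 s used, 348 in expected reach.
The spare 11 s is too small for any remaining spot, and no exchange beats 348.

348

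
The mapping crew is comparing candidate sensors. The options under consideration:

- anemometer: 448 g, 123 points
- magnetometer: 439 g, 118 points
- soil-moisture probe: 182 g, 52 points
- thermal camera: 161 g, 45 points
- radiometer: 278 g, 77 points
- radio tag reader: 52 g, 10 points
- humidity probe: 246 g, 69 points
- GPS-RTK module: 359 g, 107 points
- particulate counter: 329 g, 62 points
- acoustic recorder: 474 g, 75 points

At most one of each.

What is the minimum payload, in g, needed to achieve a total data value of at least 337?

Need the lightest bundle worth ≥ 337.
anemometer + soil-moisture probe + thermal camera + radio tag reader + GPS-RTK module: 337 data value at 1202 g.
Any bundle with less than 1202 g falls short of 337.

1202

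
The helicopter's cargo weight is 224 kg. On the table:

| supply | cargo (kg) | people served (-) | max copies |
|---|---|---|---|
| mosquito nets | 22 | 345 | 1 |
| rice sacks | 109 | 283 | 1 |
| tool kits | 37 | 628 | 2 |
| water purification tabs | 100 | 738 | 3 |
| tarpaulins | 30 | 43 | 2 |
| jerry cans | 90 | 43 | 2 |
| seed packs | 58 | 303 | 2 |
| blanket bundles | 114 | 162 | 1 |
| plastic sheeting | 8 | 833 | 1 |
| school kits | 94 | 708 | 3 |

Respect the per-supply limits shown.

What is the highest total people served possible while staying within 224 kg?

3172

Density check — plastic sheeting 104.12, tool kits 16.97, mosquito nets 15.68, school kits 7.53 are the best per kg.
Taking the top-ratio supplies first gives mosquito nets + 2×tool kits + plastic sheeting + school kits for 3142 (198 kg).
Replace school kits with water purification tabs: the trade gains 30 net, giving 3172 at 204 kg.
Nothing else within 224 kg beats 3172.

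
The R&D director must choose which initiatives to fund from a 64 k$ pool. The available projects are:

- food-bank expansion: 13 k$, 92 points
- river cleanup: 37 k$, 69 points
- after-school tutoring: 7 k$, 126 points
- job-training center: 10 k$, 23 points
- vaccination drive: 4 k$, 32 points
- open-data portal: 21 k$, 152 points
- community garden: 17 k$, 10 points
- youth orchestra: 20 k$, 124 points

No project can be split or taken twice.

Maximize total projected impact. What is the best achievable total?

Density check — after-school tutoring 18.00, vaccination drive 8.00, open-data portal 7.24, food-bank expansion 7.08 are the best per k$.
Taking the top-ratio projects first gives food-bank expansion + after-school tutoring + job-training center + vaccination drive + open-data portal for 425 (55 k$).
Dropping job-training center and vaccination drive frees 14 k$; slotting in youth orchestra (20 k$) lifts the total to 494 at 61 k$.
An exhaustive check of the 256 subsets confirms 494.

494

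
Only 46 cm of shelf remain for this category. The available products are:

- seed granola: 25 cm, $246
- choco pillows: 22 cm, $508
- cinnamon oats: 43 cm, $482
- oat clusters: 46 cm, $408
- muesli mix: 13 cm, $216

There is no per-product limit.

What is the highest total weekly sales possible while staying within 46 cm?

1016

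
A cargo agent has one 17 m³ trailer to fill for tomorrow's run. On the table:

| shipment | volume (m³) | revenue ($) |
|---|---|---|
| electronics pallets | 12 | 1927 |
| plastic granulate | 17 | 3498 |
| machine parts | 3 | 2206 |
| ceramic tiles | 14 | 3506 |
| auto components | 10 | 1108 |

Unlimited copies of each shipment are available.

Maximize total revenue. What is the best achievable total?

11030

Taking 5×machine parts: 15 m³ used, 11030 in revenue.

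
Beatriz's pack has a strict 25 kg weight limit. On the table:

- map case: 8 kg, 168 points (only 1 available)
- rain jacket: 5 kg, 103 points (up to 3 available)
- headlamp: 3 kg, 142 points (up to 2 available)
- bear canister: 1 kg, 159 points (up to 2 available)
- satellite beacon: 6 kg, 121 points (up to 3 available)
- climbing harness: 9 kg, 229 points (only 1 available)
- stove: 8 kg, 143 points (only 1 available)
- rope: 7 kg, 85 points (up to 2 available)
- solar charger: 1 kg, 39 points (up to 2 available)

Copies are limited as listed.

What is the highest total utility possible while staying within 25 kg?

1030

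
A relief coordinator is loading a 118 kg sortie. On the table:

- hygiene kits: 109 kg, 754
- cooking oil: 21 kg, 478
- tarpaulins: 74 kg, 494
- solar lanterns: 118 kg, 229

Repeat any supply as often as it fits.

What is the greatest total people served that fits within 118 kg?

Best packing: 5×cooking oil — 105 kg, 2390 total.
Every other selection either busts 118 kg or fails to beat 2390.

2390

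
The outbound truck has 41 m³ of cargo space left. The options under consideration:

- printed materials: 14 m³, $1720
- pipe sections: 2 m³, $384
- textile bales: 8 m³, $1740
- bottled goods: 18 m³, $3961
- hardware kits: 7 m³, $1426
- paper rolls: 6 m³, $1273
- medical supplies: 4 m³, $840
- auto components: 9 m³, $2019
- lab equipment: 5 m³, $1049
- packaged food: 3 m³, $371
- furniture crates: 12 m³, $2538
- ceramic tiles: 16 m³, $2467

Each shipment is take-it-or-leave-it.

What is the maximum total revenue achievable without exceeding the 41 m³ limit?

Best packing: textile bales + bottled goods + paper rolls + auto components — 41 m³, 8993 total.

8993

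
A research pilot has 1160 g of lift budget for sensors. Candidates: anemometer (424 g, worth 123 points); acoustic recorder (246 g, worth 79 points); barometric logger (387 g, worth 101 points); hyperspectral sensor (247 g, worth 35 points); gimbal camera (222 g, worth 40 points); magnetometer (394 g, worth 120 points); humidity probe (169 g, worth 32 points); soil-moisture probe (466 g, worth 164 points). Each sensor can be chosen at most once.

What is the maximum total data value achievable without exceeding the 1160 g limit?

By data value per g: soil-moisture probe 0.35, acoustic recorder 0.32, magnetometer 0.30, anemometer 0.29 lead.
The ratio heuristic lands on acoustic recorder + magnetometer + soil-moisture probe (363) but leaves 54 g idle.
The 394 g tied up in magnetometer is better spent on anemometer — total rises to 366 (1136 g).

366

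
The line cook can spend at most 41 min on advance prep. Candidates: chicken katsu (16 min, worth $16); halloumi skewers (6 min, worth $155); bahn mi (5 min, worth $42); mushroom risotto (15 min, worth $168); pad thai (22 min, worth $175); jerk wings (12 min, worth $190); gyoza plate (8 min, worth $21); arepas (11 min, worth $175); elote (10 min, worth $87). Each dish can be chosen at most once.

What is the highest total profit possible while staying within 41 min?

Density check — halloumi skewers 25.83, arepas 15.91, jerk wings 15.83, mushroom risotto 11.20 are the best per min.
Halloumi skewers + jerk wings + arepas + elote uses 39 of the 41 min and totals 607.
The closest alternative, halloumi skewers + bahn mi + jerk wings + arepas, reaches only 562.

607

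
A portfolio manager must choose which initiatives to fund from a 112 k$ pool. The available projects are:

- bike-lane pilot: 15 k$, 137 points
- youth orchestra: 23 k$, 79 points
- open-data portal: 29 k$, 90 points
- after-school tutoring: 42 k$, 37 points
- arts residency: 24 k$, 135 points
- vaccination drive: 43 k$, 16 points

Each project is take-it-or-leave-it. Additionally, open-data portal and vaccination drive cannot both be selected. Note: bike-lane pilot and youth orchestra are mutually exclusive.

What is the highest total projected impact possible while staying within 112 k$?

399

Taking bike-lane pilot + open-data portal + after-school tutoring + arts residency: 110 k$ used, 399 in projected impact.
Nothing else feasible within 112 k$ beats 399.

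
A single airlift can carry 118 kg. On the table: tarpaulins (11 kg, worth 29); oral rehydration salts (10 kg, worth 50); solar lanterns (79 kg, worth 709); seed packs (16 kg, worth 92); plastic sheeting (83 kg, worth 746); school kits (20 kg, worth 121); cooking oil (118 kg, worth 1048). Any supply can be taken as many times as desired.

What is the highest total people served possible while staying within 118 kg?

1048

Ranking by ratio (people served/kg): plastic sheeting 8.99, solar lanterns 8.97, cooking oil 8.88, school kits 6.05.
Taking the top-ratio supplies first gives oral rehydration salts + plastic sheeting + school kits for 917 (113 kg).
Dropping oral rehydration salts and plastic sheeting and school kits frees 113 kg; slotting in cooking oil (118 kg) lifts the total to 1048 at 118 kg.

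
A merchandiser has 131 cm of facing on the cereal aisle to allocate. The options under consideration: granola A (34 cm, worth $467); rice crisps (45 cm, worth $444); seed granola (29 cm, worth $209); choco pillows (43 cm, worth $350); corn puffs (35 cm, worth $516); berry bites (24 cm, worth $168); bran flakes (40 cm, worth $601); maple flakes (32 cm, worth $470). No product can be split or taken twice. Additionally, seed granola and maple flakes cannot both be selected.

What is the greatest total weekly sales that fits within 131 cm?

1755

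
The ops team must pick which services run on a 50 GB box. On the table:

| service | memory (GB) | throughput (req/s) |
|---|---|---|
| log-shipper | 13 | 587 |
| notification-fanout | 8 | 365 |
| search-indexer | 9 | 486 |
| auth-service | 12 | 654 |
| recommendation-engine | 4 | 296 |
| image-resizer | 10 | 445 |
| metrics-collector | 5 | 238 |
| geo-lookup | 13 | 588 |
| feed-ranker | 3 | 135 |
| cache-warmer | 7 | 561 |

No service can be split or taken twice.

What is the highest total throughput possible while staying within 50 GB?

2823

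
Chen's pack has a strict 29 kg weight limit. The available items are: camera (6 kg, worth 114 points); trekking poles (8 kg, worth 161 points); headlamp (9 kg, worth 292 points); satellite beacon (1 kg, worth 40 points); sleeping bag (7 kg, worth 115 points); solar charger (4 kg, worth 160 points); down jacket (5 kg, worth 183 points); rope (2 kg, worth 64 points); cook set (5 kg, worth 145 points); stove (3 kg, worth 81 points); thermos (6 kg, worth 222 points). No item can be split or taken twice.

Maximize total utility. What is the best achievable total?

1002

Ranking by ratio (utility/kg): satellite beacon 40.00, solar charger 40.00, thermos 37.00.
Taking the top-ratio items first gives headlamp + satellite beacon + solar charger + down jacket + rope + thermos for 961 (27 kg).
The 3 kg tied up in satellite beacon and rope is better spent on cook set — total rises to 1002 (29 kg).
Headlamp + solar charger + down jacket + rope + stove + thermos matches that 1002 at 29 kg; no feasible combination exceeds it.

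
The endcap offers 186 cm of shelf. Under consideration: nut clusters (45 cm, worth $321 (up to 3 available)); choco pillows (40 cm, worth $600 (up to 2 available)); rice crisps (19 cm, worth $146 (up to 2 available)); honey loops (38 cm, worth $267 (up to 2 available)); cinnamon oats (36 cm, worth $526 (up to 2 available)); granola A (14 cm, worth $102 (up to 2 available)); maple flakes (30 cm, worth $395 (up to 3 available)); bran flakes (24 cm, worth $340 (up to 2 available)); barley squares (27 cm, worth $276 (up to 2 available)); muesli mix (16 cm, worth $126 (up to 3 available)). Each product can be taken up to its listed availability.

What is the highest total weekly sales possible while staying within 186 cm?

Ranking by ratio (weekly sales/cm): choco pillows 15.00, cinnamon oats 14.61, bran flakes 14.17, maple flakes 13.17.
Filling by ratio: 2×choco pillows + 2×cinnamon oats + bran flakes for 2592, with 10 cm left unused.
The 24 cm tied up in bran flakes is better spent on maple flakes — total rises to 2647 (182 cm).
The spare 4 cm is too small for any remaining product, and no exchange beats 2647.

2647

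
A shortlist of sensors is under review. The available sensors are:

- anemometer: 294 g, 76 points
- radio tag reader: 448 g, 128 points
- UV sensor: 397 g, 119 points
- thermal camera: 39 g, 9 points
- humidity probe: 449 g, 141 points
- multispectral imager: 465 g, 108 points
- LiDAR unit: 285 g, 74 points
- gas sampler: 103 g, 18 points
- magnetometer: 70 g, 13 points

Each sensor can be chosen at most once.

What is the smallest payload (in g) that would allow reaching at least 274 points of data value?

936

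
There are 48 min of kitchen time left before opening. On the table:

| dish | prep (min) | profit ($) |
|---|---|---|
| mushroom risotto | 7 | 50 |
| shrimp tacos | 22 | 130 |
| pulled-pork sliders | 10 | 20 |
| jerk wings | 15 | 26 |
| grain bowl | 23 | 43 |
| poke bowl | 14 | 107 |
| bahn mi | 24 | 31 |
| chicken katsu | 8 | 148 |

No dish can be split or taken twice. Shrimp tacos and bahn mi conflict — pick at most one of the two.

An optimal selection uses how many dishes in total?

Optimal total is 385.
For example shrimp tacos + poke bowl + chicken katsu achieves it, using 44 min.
Every optimal selection uses 3 dishes.

3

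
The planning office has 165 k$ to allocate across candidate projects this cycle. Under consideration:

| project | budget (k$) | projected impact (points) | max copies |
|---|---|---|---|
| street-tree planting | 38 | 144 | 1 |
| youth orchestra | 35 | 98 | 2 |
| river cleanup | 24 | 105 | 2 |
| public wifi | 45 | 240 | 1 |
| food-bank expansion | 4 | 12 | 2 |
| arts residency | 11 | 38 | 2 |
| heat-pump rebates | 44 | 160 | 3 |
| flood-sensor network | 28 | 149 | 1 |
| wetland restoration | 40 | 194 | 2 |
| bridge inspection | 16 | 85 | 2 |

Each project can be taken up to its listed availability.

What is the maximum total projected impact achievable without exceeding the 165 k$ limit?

822

A density-first pass picks public wifi + 2×food-bank expansion + arts residency + flood-sensor network + wetland restoration + 2×bridge inspection — 815 at 164 k$.
Dropping arts residency and flood-sensor network frees 39 k$; slotting in wetland restoration (40 k$) lifts the total to 822 at 165 k$.
Every other selection either busts 165 k$ or exceeds an availability limit or fails to beat 822.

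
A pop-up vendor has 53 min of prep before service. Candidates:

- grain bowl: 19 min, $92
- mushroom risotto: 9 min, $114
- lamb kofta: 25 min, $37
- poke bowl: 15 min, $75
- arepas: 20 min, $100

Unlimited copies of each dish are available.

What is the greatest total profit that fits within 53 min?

The ratio ordering already packs tightly: 5×mushroom risotto, 45 min, 570.

570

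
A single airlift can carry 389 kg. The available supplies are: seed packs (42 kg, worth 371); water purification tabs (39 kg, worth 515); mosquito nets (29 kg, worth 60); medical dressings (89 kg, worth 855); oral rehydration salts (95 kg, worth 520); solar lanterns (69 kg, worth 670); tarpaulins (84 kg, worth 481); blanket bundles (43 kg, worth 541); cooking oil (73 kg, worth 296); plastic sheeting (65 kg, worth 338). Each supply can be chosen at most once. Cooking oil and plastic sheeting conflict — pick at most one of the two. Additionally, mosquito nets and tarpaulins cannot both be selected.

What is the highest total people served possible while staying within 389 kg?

3472

By people served per kg: water purification tabs 13.21, blanket bundles 12.58, solar lanterns 9.71 lead.
The ratio heuristic lands on seed packs + water purification tabs + medical dressings + solar lanterns + tarpaulins + blanket bundles (3433) but leaves 23 kg idle.
Replace tarpaulins with oral rehydration salts: the trade gains 39 net, giving 3472 at 377 kg.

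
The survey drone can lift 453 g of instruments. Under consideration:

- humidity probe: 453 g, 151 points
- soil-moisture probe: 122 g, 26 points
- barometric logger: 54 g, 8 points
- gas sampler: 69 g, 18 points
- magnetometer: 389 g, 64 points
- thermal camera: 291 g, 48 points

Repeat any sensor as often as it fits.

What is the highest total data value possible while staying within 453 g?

151

By data value per g: humidity probe 0.33, gas sampler 0.26, soil-moisture probe 0.21 lead.
The ratio ordering already packs tightly: humidity probe, 453 g, 151.
That's the maximum — no swap from here does better than 151.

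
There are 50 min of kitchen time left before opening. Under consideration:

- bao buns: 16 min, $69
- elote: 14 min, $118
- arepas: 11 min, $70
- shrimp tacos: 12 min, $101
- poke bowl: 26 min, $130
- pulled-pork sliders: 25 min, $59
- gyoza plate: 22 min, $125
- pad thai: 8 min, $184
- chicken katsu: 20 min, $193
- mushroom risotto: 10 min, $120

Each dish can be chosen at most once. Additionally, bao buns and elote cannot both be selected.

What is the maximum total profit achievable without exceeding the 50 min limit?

The ratio ordering already packs tightly: shrimp tacos + pad thai + chicken katsu + mushroom risotto, 50 min, 598.
The closest alternative, arepas + pad thai + chicken katsu + mushroom risotto, reaches only 567.

598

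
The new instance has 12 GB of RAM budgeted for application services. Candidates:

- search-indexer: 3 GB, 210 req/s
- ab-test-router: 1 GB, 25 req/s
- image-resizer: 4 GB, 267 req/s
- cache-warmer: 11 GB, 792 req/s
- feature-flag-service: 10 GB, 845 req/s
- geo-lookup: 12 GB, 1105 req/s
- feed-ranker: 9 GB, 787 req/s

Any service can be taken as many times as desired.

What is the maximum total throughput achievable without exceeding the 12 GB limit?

1105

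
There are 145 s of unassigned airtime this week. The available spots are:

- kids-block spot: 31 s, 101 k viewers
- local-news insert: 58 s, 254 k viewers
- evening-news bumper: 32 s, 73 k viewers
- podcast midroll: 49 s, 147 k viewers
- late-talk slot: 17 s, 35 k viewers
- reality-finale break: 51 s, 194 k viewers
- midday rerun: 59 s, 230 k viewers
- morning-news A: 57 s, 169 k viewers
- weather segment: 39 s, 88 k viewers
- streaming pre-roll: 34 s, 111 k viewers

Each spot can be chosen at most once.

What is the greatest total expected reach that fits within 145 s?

559

A density-first pass picks local-news insert + late-talk slot + midday rerun — 519 at 134 s.
Dropping late-talk slot and midday rerun frees 76 s; slotting in reality-finale break + streaming pre-roll (85 s) lifts the total to 559 at 143 s.
Runner-up kids-block spot + local-news insert + reality-finale break tops out at 549.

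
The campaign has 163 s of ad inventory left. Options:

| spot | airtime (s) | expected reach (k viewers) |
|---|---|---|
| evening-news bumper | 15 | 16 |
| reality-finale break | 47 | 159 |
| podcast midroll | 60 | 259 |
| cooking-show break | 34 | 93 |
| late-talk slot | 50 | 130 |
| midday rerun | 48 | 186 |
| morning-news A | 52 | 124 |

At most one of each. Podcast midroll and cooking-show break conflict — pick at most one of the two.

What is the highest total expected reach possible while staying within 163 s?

Taking reality-finale break + podcast midroll + midday rerun: 155 s used, 604 in expected reach.

604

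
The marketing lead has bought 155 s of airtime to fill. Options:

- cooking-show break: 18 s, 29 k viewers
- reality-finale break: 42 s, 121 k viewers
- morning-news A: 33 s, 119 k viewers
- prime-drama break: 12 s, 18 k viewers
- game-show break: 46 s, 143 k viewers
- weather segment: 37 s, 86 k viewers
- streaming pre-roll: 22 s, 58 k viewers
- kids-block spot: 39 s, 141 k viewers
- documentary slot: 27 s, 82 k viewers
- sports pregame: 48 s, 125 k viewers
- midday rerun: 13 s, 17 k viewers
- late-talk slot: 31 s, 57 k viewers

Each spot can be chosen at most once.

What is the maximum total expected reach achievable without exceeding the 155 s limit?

489

A density-first pass picks morning-news A + game-show break + kids-block spot + documentary slot — 485 at 145 s.
Dropping documentary slot frees 27 s; slotting in weather segment (37 s) lifts the total to 489 at 155 s.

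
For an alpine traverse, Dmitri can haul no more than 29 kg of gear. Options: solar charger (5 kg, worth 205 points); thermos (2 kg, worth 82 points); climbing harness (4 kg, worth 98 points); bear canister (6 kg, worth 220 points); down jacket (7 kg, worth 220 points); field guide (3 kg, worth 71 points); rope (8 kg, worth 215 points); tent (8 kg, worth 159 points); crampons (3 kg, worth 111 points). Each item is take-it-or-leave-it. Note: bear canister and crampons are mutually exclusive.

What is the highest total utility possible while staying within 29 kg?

Best packing: solar charger + thermos + bear canister + down jacket + rope — 28 kg, 942 total.
No other feasible combination exceeds 942.

942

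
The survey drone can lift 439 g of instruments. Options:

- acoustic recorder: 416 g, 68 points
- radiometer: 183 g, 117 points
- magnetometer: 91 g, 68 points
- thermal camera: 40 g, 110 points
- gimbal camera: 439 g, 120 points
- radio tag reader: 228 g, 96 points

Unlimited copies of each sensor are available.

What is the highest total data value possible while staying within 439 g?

1100

By data value per g: thermal camera 2.75, magnetometer 0.75, radiometer 0.64, radio tag reader 0.42 lead.
10×thermal camera uses 400 of the 439 g and totals 1100.
The spare 39 g is too small for any remaining sensor, and no exchange beats 1100.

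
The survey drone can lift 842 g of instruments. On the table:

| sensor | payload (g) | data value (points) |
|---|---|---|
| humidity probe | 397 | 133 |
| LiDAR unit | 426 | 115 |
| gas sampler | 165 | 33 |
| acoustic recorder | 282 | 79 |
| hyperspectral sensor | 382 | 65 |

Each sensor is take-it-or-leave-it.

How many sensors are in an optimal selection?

The maximum data value within 842 g is 248.
For example humidity probe + LiDAR unit achieves it, using 823 g.
Any selection reaching 248 contains exactly 2 sensors.

2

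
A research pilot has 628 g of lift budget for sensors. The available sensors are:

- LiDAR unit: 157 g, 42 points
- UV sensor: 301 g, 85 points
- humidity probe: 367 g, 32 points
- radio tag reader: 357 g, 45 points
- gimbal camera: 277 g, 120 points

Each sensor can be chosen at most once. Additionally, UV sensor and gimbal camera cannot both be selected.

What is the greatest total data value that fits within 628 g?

162

Taking LiDAR unit + gimbal camera: 434 g used, 162 in data value.
That's the maximum — no feasible swap from here does better than 162.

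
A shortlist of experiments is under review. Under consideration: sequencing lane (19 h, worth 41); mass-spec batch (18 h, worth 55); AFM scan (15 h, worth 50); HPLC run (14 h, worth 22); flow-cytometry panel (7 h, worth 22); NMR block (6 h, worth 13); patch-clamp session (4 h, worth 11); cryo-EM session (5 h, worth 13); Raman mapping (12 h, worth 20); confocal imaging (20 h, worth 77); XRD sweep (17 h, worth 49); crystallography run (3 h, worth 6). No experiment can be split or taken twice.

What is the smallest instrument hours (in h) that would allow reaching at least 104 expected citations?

Need the lightest bundle worth ≥ 104.
flow-cytometry panel + confocal imaging + crystallography run reaches 105 using 30 h.
Below 30 h the best achievable stays under 104.

30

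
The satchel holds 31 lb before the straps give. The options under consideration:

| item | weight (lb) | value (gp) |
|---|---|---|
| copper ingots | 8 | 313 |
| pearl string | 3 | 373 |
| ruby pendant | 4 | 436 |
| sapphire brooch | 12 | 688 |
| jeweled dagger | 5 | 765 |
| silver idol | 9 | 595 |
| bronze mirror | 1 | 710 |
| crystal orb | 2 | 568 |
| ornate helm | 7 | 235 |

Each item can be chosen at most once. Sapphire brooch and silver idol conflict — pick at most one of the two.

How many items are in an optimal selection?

The maximum value within 31 lb is 3682.
pearl string + ruby pendant + jeweled dagger + silver idol + bronze mirror + crystal orb + ornate helm hits 3682 at 31 lb.
Any selection reaching 3682 contains exactly 7 items.

7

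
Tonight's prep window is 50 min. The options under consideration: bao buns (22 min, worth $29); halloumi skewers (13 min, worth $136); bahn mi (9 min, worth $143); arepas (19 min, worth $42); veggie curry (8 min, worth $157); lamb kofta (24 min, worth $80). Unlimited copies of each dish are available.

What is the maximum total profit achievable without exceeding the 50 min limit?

942

Best packing: 6×veggie curry — 48 min, 942 total.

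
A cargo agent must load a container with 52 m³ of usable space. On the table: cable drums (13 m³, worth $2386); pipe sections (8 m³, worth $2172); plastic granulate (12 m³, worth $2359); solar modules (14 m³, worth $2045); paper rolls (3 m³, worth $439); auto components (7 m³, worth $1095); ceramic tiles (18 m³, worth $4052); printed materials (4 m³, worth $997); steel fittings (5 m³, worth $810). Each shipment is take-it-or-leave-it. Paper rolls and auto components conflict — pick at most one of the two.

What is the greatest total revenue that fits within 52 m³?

By revenue per m³: pipe sections 271.50, printed materials 249.25, ceramic tiles 225.11 lead.
Taking the top-ratio shipments first gives pipe sections + plastic granulate + paper rolls + ceramic tiles + printed materials + steel fittings for 10829 (50 m³).
Replace paper rolls and printed materials and steel fittings with cable drums: the trade gains 140 net, giving 10969 at 51 m³.
Nothing else feasible within 52 m³ beats 10969.

10969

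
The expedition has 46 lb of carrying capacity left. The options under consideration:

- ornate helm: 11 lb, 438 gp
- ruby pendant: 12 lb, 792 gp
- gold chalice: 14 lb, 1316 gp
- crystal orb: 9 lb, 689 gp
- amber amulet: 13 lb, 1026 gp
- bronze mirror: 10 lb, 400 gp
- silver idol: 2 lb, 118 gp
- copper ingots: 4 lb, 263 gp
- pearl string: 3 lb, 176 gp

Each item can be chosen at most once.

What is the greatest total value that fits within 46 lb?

The ratio ordering already packs tightly: gold chalice + crystal orb + amber amulet + silver idol + copper ingots + pearl string, 45 lb, 3588.
Nothing else within 46 lb beats 3588.

3588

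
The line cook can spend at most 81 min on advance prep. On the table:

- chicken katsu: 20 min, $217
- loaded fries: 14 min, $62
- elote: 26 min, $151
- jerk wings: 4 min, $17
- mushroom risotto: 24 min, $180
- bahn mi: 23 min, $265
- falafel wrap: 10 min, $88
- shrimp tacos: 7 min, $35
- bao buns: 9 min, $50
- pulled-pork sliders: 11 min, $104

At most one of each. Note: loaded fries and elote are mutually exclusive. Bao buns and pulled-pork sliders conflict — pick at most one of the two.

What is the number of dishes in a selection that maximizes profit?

5

Best achievable profit is 767.
For example chicken katsu + jerk wings + mushroom risotto + bahn mi + falafel wrap achieves it, using 81 min.
Every optimal selection uses 5 dishes.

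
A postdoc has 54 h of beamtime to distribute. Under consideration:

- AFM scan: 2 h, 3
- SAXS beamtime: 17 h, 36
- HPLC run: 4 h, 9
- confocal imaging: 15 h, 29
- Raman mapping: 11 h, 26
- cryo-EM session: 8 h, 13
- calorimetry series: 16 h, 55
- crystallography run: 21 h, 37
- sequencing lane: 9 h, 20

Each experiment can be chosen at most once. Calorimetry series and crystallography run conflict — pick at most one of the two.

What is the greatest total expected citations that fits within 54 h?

137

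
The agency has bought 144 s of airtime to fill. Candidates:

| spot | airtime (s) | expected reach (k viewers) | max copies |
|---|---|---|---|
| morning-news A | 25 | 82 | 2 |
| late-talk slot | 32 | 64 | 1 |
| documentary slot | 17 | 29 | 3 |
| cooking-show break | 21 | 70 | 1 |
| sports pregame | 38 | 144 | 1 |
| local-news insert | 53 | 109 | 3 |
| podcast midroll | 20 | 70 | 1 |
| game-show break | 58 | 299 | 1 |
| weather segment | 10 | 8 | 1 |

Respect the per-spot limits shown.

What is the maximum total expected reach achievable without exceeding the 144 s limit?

595

Ranking by ratio (expected reach/s): game-show break 5.16, sports pregame 3.79, podcast midroll 3.50.
The ratio heuristic lands on cooking-show break + sports pregame + podcast midroll + game-show break (583) but leaves 7 s idle.
Dropping cooking-show break frees 21 s; slotting in morning-news A (25 s) lifts the total to 595 at 141 s.
That's the maximum — no swap from here does better than 595.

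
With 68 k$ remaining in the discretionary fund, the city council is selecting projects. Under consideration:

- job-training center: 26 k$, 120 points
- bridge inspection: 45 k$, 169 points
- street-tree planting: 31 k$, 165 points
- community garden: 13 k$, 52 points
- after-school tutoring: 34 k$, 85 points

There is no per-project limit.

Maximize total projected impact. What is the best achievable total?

330

Taking 2×street-tree planting: 62 k$ used, 330 in projected impact.
Nothing else within 68 k$ beats 330.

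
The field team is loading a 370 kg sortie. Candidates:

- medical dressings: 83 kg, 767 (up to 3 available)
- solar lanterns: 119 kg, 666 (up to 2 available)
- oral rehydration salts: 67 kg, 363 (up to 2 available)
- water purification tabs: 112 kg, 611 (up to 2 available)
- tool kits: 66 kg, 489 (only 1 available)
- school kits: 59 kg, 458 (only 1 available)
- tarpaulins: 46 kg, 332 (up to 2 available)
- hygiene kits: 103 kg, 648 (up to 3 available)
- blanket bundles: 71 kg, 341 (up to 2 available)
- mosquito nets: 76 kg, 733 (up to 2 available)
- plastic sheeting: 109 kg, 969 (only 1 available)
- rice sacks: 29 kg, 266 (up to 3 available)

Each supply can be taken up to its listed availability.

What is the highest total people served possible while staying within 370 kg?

3363

Taking the top-ratio supplies first gives 2×medical dressings + 2×mosquito nets + rice sacks for 3266 (347 kg).
Replace medical dressings with tarpaulins + 2×rice sacks: the trade gains 97 net, giving 3363 at 368 kg.
That's the maximum — no swap from here does better than 3363.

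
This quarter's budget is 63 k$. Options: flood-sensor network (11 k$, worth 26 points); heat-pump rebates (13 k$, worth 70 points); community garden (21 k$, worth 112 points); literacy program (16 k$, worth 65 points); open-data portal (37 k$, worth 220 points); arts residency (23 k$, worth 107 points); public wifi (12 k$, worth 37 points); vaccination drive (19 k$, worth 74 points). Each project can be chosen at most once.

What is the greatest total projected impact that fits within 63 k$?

332

A density-first pass picks heat-pump rebates + open-data portal + public wifi — 327 at 62 k$.
Dropping heat-pump rebates and public wifi frees 25 k$; slotting in community garden (21 k$) lifts the total to 332 at 58 k$.
Nothing else within 63 k$ beats 332.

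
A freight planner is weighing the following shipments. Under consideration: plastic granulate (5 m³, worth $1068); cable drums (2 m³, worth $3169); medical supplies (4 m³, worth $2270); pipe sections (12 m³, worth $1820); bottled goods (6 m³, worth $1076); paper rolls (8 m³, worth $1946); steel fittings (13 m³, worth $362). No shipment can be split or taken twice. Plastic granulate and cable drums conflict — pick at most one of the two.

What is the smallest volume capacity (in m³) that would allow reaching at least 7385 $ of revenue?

14

Minimise m³ subject to total revenue ≥ 7385.
cable drums + medical supplies + paper rolls: 7385 revenue at 14 m³.
Below 14 m³ the best achievable stays under 7385.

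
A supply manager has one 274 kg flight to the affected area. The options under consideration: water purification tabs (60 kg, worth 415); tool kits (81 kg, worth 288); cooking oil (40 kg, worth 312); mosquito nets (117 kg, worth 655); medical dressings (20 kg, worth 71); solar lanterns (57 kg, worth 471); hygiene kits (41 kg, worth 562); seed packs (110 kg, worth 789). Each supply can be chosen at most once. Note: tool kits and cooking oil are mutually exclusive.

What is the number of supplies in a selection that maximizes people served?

4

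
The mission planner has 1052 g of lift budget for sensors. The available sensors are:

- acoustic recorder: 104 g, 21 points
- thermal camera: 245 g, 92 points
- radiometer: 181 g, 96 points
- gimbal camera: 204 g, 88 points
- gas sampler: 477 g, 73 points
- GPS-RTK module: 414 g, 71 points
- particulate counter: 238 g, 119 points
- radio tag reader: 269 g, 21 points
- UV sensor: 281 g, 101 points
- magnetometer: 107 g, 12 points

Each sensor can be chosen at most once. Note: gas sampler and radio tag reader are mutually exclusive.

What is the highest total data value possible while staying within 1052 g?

429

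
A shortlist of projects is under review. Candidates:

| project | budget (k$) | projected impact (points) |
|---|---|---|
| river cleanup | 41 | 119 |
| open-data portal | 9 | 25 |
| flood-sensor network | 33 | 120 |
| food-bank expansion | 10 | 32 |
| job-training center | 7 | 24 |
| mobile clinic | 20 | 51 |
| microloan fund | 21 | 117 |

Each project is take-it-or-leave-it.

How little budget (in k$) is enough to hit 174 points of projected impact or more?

Look for the lowest-budget combination reaching 174.
open-data portal + food-bank expansion + microloan fund reaches 174 using 40 k$.
No combination under 40 k$ hits 174.

40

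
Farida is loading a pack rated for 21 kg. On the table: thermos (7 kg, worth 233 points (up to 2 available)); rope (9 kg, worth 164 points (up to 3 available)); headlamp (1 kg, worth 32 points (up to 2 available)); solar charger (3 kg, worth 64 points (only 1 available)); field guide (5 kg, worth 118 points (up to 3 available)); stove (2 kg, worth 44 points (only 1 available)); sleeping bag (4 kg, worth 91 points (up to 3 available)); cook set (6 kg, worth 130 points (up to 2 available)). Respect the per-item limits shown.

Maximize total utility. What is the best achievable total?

648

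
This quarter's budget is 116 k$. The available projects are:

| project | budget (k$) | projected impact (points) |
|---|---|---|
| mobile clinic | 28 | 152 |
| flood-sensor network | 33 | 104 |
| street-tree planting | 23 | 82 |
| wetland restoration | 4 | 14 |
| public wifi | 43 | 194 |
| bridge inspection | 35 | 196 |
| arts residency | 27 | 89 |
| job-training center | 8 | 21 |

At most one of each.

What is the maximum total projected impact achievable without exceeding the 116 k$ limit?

563

Density check — bridge inspection 5.60, mobile clinic 5.43, public wifi 4.51, street-tree planting 3.57 are the best per k$.
Taking the top-ratio projects first gives mobile clinic + wetland restoration + public wifi + bridge inspection for 556 (110 k$).
The 4 k$ tied up in wetland restoration is better spent on job-training center — total rises to 563 (114 k$).
That's the maximum — no swap from here does better than 563.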